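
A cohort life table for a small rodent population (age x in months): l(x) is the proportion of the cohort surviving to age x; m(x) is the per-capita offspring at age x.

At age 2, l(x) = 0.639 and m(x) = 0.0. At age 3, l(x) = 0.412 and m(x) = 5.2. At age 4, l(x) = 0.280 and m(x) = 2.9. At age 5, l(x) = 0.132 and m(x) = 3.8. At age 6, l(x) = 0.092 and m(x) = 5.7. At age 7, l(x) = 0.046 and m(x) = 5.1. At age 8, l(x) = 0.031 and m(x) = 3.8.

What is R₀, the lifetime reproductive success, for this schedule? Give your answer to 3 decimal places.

4.333

R₀ = Σ l(x) m(x):
  age 2: 0.639 × 0.0 = 0.0000
  age 3: 0.412 × 5.2 = 2.1424
  age 4: 0.280 × 2.9 = 0.8120
  age 5: 0.132 × 3.8 = 0.5016
  age 6: 0.092 × 5.7 = 0.5244
  age 7: 0.046 × 5.1 = 0.2346
  age 8: 0.031 × 3.8 = 0.1178
R₀ = 0.0000 + 2.1424 + 0.8120 + 0.5016 + 0.5244 + 0.2346 + 0.1178 = 4.3328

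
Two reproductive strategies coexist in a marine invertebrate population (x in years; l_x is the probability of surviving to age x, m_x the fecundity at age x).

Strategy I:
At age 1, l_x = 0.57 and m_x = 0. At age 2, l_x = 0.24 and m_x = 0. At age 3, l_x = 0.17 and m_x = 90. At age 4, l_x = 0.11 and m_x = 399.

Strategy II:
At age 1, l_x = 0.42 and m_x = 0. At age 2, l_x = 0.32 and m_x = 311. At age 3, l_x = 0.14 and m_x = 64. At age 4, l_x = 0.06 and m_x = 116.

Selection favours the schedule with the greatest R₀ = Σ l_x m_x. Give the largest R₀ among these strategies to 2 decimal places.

115.44

Strategy I: R₀ = 0.57×0 + 0.24×0 + 0.17×90 + 0.11×399 = 59.1900
Strategy II: R₀ = 0.42×0 + 0.32×311 + 0.14×64 + 0.06×116 = 115.4400
Highest R₀: strategy II with 115.4400.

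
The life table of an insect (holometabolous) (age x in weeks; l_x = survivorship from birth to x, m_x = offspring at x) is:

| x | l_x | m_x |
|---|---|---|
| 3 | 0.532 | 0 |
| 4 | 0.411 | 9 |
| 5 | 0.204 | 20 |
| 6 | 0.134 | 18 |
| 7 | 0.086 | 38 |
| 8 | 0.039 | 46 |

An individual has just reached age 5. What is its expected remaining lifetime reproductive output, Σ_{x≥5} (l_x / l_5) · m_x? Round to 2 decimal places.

56.64

l_5 = 0.204. Conditional survival from age 5 to x is l_x / l_5.
  x=5: (0.204/0.204) × 20 = 20.0000
  x=6: (0.134/0.204) × 18 = 11.8235
  x=7: (0.086/0.204) × 38 = 16.0196
  x=8: (0.039/0.204) × 46 = 8.7941
Sum = 20.0000 + 11.8235 + 16.0196 + 8.7941 = 56.6373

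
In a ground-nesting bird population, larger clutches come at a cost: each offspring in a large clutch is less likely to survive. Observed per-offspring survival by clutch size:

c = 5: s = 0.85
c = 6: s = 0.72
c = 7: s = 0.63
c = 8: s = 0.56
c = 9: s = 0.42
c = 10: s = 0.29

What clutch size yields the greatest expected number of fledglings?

Expected fledglings = c × s(c):
  c=5: 5 × 0.85 = 4.250
  c=6: 6 × 0.72 = 4.320
  c=7: 7 × 0.63 = 4.410
  c=8: 8 × 0.56 = 4.480
  c=9: 9 × 0.42 = 3.780
  c=10: 10 × 0.29 = 2.900
Maximum at c = 8 (4.480 fledglings).

8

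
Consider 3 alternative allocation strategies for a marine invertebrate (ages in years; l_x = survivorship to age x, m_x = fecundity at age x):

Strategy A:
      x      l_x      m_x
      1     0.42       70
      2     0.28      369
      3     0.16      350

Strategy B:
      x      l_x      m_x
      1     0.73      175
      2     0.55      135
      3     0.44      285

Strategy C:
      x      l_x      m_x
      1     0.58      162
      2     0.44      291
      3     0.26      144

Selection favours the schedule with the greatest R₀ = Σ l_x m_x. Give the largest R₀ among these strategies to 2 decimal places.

327.40

Strategy A: R₀ = 0.42×70 + 0.28×369 + 0.16×350 = 188.7200
Strategy B: R₀ = 0.73×175 + 0.55×135 + 0.44×285 = 327.4000
Strategy C: R₀ = 0.58×162 + 0.44×291 + 0.26×144 = 259.4400
Highest R₀: strategy B with 327.4000.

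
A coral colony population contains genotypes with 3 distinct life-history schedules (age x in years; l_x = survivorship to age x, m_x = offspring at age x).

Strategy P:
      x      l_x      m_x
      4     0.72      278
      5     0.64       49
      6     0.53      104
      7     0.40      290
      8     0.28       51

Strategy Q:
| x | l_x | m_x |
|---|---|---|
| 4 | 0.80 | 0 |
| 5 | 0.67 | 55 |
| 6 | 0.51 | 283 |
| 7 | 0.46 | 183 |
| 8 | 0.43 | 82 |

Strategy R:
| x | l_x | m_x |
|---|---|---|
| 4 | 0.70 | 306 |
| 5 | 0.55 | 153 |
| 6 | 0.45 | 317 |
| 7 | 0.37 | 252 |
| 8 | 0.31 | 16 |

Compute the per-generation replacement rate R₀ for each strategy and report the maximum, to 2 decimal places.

539.20

Strategy P: R₀ = 0.72×278 + 0.64×49 + 0.53×104 + 0.40×290 + 0.28×51 = 416.9200
Strategy Q: R₀ = 0.80×0 + 0.67×55 + 0.51×283 + 0.46×183 + 0.43×82 = 300.6200
Strategy R: R₀ = 0.70×306 + 0.55×153 + 0.45×317 + 0.37×252 + 0.31×16 = 539.2000
Highest R₀: strategy R with 539.2000.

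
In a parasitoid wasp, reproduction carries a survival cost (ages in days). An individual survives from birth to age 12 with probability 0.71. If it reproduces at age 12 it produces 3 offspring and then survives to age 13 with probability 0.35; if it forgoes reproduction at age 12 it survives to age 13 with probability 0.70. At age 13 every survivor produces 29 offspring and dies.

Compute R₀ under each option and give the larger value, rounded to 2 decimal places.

14.41

breed at age 12: R₀ = 0.71 × (3 + 0.35 × 29) = 0.71 × 13.1500 = 9.3365
delay to age 13: R₀ = 0.71 × (0.70 × 29) = 0.71 × 20.3000 = 14.4130
Higher: delay to age 13 (14.4130).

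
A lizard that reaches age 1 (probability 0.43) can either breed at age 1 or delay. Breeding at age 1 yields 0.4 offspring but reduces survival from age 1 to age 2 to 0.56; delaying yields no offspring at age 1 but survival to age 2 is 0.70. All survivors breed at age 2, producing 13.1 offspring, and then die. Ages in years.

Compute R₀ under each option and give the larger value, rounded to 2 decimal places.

breed at age 1: R₀ = 0.43 × (0.4 + 0.56 × 13.1) = 0.43 × 7.7360 = 3.3265
delay to age 2: R₀ = 0.43 × (0.70 × 13.1) = 0.43 × 9.1700 = 3.9431
Higher: delay to age 2 (3.9431).

3.94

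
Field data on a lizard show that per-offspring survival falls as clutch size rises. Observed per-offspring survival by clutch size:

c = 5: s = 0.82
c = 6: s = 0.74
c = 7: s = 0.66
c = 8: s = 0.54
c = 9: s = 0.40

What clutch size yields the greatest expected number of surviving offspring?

7

Expected surviving offspring = c × s(c):
  c=5: 5 × 0.82 = 4.100
  c=6: 6 × 0.74 = 4.440
  c=7: 7 × 0.66 = 4.620
  c=8: 8 × 0.54 = 4.320
  c=9: 9 × 0.40 = 3.600
Maximum at c = 7 (4.620 surviving offspring).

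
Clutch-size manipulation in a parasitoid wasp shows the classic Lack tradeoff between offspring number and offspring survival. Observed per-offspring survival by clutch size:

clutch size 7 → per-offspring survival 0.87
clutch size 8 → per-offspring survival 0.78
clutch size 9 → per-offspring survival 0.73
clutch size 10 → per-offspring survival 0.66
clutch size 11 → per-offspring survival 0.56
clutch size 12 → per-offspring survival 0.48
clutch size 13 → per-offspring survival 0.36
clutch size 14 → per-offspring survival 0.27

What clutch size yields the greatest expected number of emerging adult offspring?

10

Expected emerging adult offspring = c × s(c):
  c=7: 7 × 0.87 = 6.090
  c=8: 8 × 0.78 = 6.240
  c=9: 9 × 0.73 = 6.570
  c=10: 10 × 0.66 = 6.600
  c=11: 11 × 0.56 = 6.160
  c=12: 12 × 0.48 = 5.760
  c=13: 13 × 0.36 = 4.680
  c=14: 14 × 0.27 = 3.780
Maximum at c = 10 (6.600 emerging adult offspring).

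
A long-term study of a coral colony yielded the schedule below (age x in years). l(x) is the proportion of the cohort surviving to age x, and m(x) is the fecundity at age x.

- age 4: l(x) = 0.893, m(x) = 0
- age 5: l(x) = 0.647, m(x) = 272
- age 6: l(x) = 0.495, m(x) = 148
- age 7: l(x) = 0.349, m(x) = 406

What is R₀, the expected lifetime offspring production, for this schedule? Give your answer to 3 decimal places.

R₀ = Σ l(x) m(x):
  age 4: 0.893 × 0 = 0.0000
  age 5: 0.647 × 272 = 175.9840
  age 6: 0.495 × 148 = 73.2600
  age 7: 0.349 × 406 = 141.6940
R₀ = 0.0000 + 175.9840 + 73.2600 + 141.6940 = 390.9380

390.938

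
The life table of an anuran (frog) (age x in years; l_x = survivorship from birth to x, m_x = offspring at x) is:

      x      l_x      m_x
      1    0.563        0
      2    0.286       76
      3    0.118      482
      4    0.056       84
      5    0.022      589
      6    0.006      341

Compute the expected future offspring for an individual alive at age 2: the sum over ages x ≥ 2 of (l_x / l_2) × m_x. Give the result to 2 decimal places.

343.78

l_2 = 0.286. Conditional survival from age 2 to x is l_x / l_2.
  x=2: (0.286/0.286) × 76 = 76.0000
  x=3: (0.118/0.286) × 482 = 198.8671
  x=4: (0.056/0.286) × 84 = 16.4476
  x=5: (0.022/0.286) × 589 = 45.3077
  x=6: (0.006/0.286) × 341 = 7.1538
Sum = 76.0000 + 198.8671 + 16.4476 + 45.3077 + 7.1538 = 343.7762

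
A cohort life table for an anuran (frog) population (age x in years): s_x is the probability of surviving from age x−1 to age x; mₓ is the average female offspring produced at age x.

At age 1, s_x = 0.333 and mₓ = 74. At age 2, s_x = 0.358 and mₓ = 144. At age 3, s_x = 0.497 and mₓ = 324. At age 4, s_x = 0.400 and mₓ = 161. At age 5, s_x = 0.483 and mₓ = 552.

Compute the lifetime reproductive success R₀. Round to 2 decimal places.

Survivorship from birth: l_x = s_1·s_2·…·s_x.
  l_1 = 0.33300
  l_2 = 0.11921
  l_3 = 0.05925
  l_4 = 0.02370
  l_5 = 0.01145
R₀ = Σ l_x mₓ:
  age 1: 0.33300 × 74 = 24.6420
  age 2: 0.11921 × 144 = 17.1662
  age 3: 0.05925 × 324 = 19.1970
  age 4: 0.02370 × 161 = 3.8157
  age 5: 0.01145 × 552 = 6.3204
R₀ = 24.6420 + 17.1662 + 19.1970 + 3.8157 + 6.3204 = 71.1413

71.14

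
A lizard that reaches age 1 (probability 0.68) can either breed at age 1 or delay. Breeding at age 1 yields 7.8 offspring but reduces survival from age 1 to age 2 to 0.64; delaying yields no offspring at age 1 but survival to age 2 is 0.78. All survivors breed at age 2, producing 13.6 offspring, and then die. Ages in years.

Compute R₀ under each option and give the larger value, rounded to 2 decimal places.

breed at age 1: R₀ = 0.68 × (7.8 + 0.64 × 13.6) = 0.68 × 16.5040 = 11.2227
delay to age 2: R₀ = 0.68 × (0.78 × 13.6) = 0.68 × 10.6080 = 7.2134
Higher: breed at age 1 (11.2227).

11.22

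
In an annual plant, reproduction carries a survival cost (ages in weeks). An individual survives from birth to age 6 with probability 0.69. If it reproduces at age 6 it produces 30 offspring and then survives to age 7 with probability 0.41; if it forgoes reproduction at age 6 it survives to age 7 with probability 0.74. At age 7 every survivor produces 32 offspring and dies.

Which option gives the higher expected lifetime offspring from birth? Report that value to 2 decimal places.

29.75

breed at age 6: R₀ = 0.69 × (30 + 0.41 × 32) = 0.69 × 43.1200 = 29.7528
delay to age 7: R₀ = 0.69 × (0.74 × 32) = 0.69 × 23.6800 = 16.3392
Higher: breed at age 6 (29.7528).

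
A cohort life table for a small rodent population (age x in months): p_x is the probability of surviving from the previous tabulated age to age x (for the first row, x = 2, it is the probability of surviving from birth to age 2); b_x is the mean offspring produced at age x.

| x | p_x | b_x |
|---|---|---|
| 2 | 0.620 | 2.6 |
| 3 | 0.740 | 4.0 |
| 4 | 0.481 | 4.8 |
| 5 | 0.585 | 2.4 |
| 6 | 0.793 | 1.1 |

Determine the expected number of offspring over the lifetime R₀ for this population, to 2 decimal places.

Survivorship from birth: l_x = p_2·p_3·…·p_x.
  l_2 = 0.62000
  l_3 = 0.45880
  l_4 = 0.22068
  l_5 = 0.12910
  l_6 = 0.10238
R₀ = Σ l_x b_x:
  age 2: 0.62000 × 2.6 = 1.6120
  age 3: 0.45880 × 4.0 = 1.8352
  age 4: 0.22068 × 4.8 = 1.0593
  age 5: 0.12910 × 2.4 = 0.3098
  age 6: 0.10238 × 1.1 = 0.1126
R₀ = 1.6120 + 1.8352 + 1.0593 + 0.3098 + 0.1126 = 4.9289

4.93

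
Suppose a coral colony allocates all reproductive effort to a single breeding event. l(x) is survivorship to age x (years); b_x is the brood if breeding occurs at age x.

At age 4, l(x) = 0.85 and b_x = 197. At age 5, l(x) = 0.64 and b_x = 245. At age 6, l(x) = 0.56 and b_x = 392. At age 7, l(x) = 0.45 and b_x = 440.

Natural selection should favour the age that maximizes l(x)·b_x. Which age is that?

Expected offspring if breeding at age x = l(x) × b_x:
  age 4: 0.85 × 197 = 167.450
  age 5: 0.64 × 245 = 156.800
  age 6: 0.56 × 392 = 219.520
  age 7: 0.45 × 440 = 198.000
Maximum at age 6 (219.520).

6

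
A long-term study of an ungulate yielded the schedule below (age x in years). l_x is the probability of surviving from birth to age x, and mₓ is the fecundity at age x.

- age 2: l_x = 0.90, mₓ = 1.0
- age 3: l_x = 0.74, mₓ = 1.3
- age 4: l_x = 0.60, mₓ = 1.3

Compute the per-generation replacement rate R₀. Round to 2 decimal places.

2.64

R₀ = Σ l_x mₓ:
  age 2: 0.90 × 1.0 = 0.9000
  age 3: 0.74 × 1.3 = 0.9620
  age 4: 0.60 × 1.3 = 0.7800
R₀ = 0.9000 + 0.9620 + 0.7800 = 2.6420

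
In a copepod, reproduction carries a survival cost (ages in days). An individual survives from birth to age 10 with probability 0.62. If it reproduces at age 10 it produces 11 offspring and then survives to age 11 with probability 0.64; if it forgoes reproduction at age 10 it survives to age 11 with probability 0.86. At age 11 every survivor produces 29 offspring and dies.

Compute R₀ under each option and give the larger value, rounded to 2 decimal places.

18.33

breed at age 10: R₀ = 0.62 × (11 + 0.64 × 29) = 0.62 × 29.5600 = 18.3272
delay to age 11: R₀ = 0.62 × (0.86 × 29) = 0.62 × 24.9400 = 15.4628
Higher: breed at age 10 (18.3272).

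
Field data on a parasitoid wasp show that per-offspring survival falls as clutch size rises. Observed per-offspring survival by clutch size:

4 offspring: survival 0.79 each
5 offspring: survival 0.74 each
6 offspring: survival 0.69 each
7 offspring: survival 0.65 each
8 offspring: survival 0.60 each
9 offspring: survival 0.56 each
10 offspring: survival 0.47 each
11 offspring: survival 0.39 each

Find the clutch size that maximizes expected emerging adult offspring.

9

Expected emerging adult offspring = c × s(c):
  c=4: 4 × 0.79 = 3.160
  c=5: 5 × 0.74 = 3.700
  c=6: 6 × 0.69 = 4.140
  c=7: 7 × 0.65 = 4.550
  c=8: 8 × 0.60 = 4.800
  c=9: 9 × 0.56 = 5.040
  c=10: 10 × 0.47 = 4.700
  c=11: 11 × 0.39 = 4.290
Maximum at c = 9 (5.040 emerging adult offspring).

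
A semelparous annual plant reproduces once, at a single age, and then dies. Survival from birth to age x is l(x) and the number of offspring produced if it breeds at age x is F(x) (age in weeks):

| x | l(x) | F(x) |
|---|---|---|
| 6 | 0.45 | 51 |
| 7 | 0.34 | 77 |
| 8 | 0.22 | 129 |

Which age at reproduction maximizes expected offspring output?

Expected offspring if breeding at age x = l(x) × F(x):
  age 6: 0.45 × 51 = 22.950
  age 7: 0.34 × 77 = 26.180
  age 8: 0.22 × 129 = 28.380
Maximum at age 8 (28.380).

8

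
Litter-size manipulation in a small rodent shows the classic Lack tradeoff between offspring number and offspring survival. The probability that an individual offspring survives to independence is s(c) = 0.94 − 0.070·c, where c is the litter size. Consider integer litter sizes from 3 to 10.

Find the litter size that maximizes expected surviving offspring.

Expected surviving offspring = c × s(c):
  c=3: 3 × 0.730 = 2.190
  c=4: 4 × 0.660 = 2.640
  c=5: 5 × 0.590 = 2.950
  c=6: 6 × 0.520 = 3.120
  c=7: 7 × 0.450 = 3.150
  c=8: 8 × 0.380 = 3.040
  c=9: 9 × 0.310 = 2.790
  c=10: 10 × 0.240 = 2.400
Maximum at c = 7 (3.150 surviving offspring).

7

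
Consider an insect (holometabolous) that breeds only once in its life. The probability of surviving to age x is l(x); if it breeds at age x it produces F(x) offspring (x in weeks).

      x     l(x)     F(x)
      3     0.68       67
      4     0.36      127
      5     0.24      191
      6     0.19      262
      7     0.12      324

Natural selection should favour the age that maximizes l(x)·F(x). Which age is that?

6

Expected offspring if breeding at age x = l(x) × F(x):
  age 3: 0.68 × 67 = 45.560
  age 4: 0.36 × 127 = 45.720
  age 5: 0.24 × 191 = 45.840
  age 6: 0.19 × 262 = 49.780
  age 7: 0.12 × 324 = 38.880
Maximum at age 6 (49.780).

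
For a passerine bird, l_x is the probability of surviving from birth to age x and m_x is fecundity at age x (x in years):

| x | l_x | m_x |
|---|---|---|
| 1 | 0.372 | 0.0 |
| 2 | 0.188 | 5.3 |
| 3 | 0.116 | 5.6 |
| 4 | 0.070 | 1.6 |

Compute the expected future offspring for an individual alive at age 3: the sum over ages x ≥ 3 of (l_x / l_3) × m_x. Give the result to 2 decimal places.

6.57

l_3 = 0.116. Conditional survival from age 3 to x is l_x / l_3.
  x=3: (0.116/0.116) × 5.6 = 5.6000
  x=4: (0.070/0.116) × 1.6 = 0.9655
Sum = 5.6000 + 0.9655 = 6.5655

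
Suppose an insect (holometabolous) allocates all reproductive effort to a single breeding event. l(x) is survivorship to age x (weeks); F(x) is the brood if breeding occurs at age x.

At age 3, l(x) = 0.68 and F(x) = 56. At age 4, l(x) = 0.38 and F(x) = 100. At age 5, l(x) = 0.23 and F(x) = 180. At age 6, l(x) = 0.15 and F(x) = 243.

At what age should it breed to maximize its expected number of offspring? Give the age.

Expected offspring if breeding at age x = l(x) × F(x):
  age 3: 0.68 × 56 = 38.080
  age 4: 0.38 × 100 = 38.000
  age 5: 0.23 × 180 = 41.400
  age 6: 0.15 × 243 = 36.450
Maximum at age 5 (41.400).

5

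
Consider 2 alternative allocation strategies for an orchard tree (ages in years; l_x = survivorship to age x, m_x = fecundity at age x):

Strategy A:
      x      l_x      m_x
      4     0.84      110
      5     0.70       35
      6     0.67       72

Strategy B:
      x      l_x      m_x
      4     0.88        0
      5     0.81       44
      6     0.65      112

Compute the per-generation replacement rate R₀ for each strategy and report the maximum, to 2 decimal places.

Strategy A: R₀ = 0.84×110 + 0.70×35 + 0.67×72 = 165.1400
Strategy B: R₀ = 0.88×0 + 0.81×44 + 0.65×112 = 108.4400
Highest R₀: strategy A with 165.1400.

165.14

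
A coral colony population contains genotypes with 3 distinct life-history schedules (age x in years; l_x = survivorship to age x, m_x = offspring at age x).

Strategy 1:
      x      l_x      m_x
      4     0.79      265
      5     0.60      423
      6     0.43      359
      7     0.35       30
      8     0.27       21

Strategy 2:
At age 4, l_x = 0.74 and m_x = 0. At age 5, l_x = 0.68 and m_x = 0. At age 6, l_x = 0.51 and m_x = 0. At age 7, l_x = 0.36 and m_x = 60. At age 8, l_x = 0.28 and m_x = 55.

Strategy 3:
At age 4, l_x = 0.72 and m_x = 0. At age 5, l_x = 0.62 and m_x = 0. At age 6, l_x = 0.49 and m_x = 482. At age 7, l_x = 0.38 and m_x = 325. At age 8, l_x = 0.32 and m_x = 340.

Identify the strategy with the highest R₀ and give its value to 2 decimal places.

Strategy 1: R₀ = 0.79×265 + 0.60×423 + 0.43×359 + 0.35×30 + 0.27×21 = 633.6900
Strategy 2: R₀ = 0.74×0 + 0.68×0 + 0.51×0 + 0.36×60 + 0.28×55 = 37.0000
Strategy 3: R₀ = 0.72×0 + 0.62×0 + 0.49×482 + 0.38×325 + 0.32×340 = 468.4800
Highest R₀: strategy 1 with 633.6900.

633.69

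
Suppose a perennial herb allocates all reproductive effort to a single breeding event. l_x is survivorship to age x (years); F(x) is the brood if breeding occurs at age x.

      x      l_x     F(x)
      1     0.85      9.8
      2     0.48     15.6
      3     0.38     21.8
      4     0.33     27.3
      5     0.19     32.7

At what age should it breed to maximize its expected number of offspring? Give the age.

4

Expected offspring if breeding at age x = l_x × F(x):
  age 1: 0.85 × 9.8 = 8.330
  age 2: 0.48 × 15.6 = 7.488
  age 3: 0.38 × 21.8 = 8.284
  age 4: 0.33 × 27.3 = 9.009
  age 5: 0.19 × 32.7 = 6.213
Maximum at age 4 (9.009).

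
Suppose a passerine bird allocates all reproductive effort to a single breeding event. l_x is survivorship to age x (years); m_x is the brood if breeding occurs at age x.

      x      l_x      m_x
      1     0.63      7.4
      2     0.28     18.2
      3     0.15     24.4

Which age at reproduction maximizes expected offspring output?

2

Expected offspring if breeding at age x = l_x × m_x:
  age 1: 0.63 × 7.4 = 4.662
  age 2: 0.28 × 18.2 = 5.096
  age 3: 0.15 × 24.4 = 3.660
Maximum at age 2 (5.096).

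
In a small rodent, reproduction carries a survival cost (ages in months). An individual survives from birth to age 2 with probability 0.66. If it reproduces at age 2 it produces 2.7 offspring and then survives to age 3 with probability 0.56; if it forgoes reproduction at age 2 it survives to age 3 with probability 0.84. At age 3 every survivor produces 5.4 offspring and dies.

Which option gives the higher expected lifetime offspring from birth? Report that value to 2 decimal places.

breed at age 2: R₀ = 0.66 × (2.7 + 0.56 × 5.4) = 0.66 × 5.7240 = 3.7778
delay to age 3: R₀ = 0.66 × (0.84 × 5.4) = 0.66 × 4.5360 = 2.9938
Higher: breed at age 2 (3.7778).

3.78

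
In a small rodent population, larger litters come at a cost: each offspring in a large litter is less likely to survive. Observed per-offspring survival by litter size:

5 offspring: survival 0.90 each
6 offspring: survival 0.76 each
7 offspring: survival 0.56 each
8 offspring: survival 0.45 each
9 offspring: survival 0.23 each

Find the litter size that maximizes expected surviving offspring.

Expected surviving offspring = c × s(c):
  c=5: 5 × 0.90 = 4.500
  c=6: 6 × 0.76 = 4.560
  c=7: 7 × 0.56 = 3.920
  c=8: 8 × 0.45 = 3.600
  c=9: 9 × 0.23 = 2.070
Maximum at c = 6 (4.560 surviving offspring).

6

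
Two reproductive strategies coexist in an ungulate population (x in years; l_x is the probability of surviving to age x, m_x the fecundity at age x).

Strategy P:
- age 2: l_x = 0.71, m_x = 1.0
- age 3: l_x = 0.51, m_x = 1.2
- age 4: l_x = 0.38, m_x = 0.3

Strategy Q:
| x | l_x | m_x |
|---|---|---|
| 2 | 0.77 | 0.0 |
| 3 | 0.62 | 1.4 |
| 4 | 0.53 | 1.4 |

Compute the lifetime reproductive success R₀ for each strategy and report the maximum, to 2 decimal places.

Strategy P: R₀ = 0.71×1.0 + 0.51×1.2 + 0.38×0.3 = 1.4360
Strategy Q: R₀ = 0.77×0.0 + 0.62×1.4 + 0.53×1.4 = 1.6100
Highest R₀: strategy Q with 1.6100.

1.61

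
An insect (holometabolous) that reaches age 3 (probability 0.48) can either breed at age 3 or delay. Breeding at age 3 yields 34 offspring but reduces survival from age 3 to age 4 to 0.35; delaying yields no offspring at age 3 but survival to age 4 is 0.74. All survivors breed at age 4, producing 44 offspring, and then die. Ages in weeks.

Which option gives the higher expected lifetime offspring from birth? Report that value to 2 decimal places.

23.71

breed at age 3: R₀ = 0.48 × (34 + 0.35 × 44) = 0.48 × 49.4000 = 23.7120
delay to age 4: R₀ = 0.48 × (0.74 × 44) = 0.48 × 32.5600 = 15.6288
Higher: breed at age 3 (23.7120).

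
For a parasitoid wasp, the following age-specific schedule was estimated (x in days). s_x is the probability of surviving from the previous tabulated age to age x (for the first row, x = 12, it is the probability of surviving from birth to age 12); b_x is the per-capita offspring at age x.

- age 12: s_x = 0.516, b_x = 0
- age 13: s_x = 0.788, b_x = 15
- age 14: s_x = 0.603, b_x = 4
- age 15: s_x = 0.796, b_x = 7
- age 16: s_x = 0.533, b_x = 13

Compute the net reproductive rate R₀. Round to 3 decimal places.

Survivorship from birth: l_x = s_12·s_13·…·s_x.
  l_12 = 0.51600
  l_13 = 0.40661
  l_14 = 0.24518
  l_15 = 0.19517
  l_16 = 0.10402
R₀ = Σ l_x b_x:
  age 12: 0.51600 × 0 = 0.0000
  age 13: 0.40661 × 15 = 6.0992
  age 14: 0.24518 × 4 = 0.9807
  age 15: 0.19517 × 7 = 1.3662
  age 16: 0.10402 × 13 = 1.3523
R₀ = 0.0000 + 6.0992 + 0.9807 + 1.3662 + 1.3523 = 9.7983

9.798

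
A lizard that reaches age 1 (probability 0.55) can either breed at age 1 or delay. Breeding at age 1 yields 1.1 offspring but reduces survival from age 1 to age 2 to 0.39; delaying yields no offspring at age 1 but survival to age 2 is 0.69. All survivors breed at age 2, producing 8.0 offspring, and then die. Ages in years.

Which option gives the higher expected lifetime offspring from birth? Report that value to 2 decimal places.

breed at age 1: R₀ = 0.55 × (1.1 + 0.39 × 8.0) = 0.55 × 4.2200 = 2.3210
delay to age 2: R₀ = 0.55 × (0.69 × 8.0) = 0.55 × 5.5200 = 3.0360
Higher: delay to age 2 (3.0360).

3.04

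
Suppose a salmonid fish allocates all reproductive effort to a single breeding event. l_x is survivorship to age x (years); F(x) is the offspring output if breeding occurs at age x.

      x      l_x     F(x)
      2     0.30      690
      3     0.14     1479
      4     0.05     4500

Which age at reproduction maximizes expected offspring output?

4

Expected offspring if breeding at age x = l_x × F(x):
  age 2: 0.30 × 690 = 207.000
  age 3: 0.14 × 1479 = 207.060
  age 4: 0.05 × 4500 = 225.000
Maximum at age 4 (225.000).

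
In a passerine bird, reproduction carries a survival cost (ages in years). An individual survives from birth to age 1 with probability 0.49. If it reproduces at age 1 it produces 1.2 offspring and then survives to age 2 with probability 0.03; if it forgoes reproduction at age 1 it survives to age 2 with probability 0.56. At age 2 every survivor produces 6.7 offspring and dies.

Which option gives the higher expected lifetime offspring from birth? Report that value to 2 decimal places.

breed at age 1: R₀ = 0.49 × (1.2 + 0.03 × 6.7) = 0.49 × 1.4010 = 0.6865
delay to age 2: R₀ = 0.49 × (0.56 × 6.7) = 0.49 × 3.7520 = 1.8385
Higher: delay to age 2 (1.8385).

1.84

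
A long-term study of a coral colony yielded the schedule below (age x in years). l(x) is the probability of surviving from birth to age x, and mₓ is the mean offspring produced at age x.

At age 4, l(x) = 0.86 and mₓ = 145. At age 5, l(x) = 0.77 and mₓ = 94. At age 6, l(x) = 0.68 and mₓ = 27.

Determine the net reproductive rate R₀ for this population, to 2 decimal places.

215.44

R₀ = Σ l(x) mₓ:
  age 4: 0.86 × 145 = 124.7000
  age 5: 0.77 × 94 = 72.3800
  age 6: 0.68 × 27 = 18.3600
R₀ = 124.7000 + 72.3800 + 18.3600 = 215.4400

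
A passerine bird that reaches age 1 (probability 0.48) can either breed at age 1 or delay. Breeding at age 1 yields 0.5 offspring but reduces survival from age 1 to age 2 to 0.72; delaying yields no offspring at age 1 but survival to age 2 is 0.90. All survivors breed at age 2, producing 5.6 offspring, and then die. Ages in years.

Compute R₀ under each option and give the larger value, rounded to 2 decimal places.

breed at age 1: R₀ = 0.48 × (0.5 + 0.72 × 5.6) = 0.48 × 4.5320 = 2.1754
delay to age 2: R₀ = 0.48 × (0.90 × 5.6) = 0.48 × 5.0400 = 2.4192
Higher: delay to age 2 (2.4192).

2.42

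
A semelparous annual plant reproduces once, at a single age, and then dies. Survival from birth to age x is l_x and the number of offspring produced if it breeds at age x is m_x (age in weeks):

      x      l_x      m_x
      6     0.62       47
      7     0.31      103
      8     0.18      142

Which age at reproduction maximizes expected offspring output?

7

Expected offspring if breeding at age x = l_x × m_x:
  age 6: 0.62 × 47 = 29.140
  age 7: 0.31 × 103 = 31.930
  age 8: 0.18 × 142 = 25.560
Maximum at age 7 (31.930).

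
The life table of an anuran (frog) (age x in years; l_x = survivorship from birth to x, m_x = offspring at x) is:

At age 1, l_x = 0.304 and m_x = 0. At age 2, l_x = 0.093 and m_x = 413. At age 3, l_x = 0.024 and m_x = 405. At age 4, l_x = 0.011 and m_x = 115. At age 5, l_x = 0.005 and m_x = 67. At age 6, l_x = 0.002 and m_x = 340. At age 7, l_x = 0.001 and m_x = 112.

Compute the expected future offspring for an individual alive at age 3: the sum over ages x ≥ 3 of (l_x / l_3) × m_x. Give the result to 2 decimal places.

504.67

l_3 = 0.024. Conditional survival from age 3 to x is l_x / l_3.
  x=3: (0.024/0.024) × 405 = 405.0000
  x=4: (0.011/0.024) × 115 = 52.7083
  x=5: (0.005/0.024) × 67 = 13.9583
  x=6: (0.002/0.024) × 340 = 28.3333
  x=7: (0.001/0.024) × 112 = 4.6667
Sum = 405.0000 + 52.7083 + 13.9583 + 28.3333 + 4.6667 = 504.6667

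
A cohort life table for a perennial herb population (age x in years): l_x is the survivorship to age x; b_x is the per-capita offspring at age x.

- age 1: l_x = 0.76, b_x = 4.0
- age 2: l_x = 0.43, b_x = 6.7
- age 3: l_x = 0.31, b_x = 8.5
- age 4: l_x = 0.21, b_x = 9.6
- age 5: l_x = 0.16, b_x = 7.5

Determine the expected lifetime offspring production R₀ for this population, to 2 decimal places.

11.77

R₀ = Σ l_x b_x:
  age 1: 0.76 × 4.0 = 3.0400
  age 2: 0.43 × 6.7 = 2.8810
  age 3: 0.31 × 8.5 = 2.6350
  age 4: 0.21 × 9.6 = 2.0160
  age 5: 0.16 × 7.5 = 1.2000
R₀ = 3.0400 + 2.8810 + 2.6350 + 2.0160 + 1.2000 = 11.7720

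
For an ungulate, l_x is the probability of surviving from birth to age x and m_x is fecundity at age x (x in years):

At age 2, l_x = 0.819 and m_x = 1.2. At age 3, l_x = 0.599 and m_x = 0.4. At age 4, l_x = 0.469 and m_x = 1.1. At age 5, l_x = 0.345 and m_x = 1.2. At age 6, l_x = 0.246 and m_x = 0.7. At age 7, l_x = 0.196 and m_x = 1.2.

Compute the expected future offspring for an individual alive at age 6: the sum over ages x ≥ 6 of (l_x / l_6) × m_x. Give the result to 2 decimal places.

1.66

l_6 = 0.246. Conditional survival from age 6 to x is l_x / l_6.
  x=6: (0.246/0.246) × 0.7 = 0.7000
  x=7: (0.196/0.246) × 1.2 = 0.9561
Sum = 0.7000 + 0.9561 = 1.6561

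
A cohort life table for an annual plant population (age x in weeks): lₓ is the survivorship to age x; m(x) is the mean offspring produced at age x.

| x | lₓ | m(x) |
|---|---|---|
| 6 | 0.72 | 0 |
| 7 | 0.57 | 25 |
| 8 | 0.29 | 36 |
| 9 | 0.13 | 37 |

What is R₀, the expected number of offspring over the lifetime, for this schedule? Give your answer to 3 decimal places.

29.500

R₀ = Σ lₓ m(x):
  age 6: 0.72 × 0 = 0.0000
  age 7: 0.57 × 25 = 14.2500
  age 8: 0.29 × 36 = 10.4400
  age 9: 0.13 × 37 = 4.8100
R₀ = 0.0000 + 14.2500 + 10.4400 + 4.8100 = 29.5000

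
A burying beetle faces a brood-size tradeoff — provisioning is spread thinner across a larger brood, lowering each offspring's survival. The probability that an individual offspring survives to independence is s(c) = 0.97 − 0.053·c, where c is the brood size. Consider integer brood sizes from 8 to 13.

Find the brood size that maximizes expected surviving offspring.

9

Expected surviving offspring = c × s(c):
  c=8: 8 × 0.546 = 4.368
  c=9: 9 × 0.493 = 4.437
  c=10: 10 × 0.440 = 4.400
  c=11: 11 × 0.387 = 4.257
  c=12: 12 × 0.334 = 4.008
  c=13: 13 × 0.281 = 3.653
Maximum at c = 9 (4.437 surviving offspring).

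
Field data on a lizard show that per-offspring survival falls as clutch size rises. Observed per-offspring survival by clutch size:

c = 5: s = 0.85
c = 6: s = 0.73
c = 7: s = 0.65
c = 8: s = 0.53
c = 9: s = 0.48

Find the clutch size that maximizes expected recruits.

7

Expected recruits = c × s(c):
  c=5: 5 × 0.85 = 4.250
  c=6: 6 × 0.73 = 4.380
  c=7: 7 × 0.65 = 4.550
  c=8: 8 × 0.53 = 4.240
  c=9: 9 × 0.48 = 4.320
Maximum at c = 7 (4.550 recruits).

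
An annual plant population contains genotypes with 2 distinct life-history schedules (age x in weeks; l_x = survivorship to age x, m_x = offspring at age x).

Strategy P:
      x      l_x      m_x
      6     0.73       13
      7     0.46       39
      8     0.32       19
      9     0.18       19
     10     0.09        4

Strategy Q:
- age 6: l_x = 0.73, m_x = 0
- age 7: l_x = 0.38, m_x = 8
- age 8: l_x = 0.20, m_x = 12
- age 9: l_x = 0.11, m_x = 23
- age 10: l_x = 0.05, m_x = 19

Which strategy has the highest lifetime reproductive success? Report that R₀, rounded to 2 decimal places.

Strategy P: R₀ = 0.73×13 + 0.46×39 + 0.32×19 + 0.18×19 + 0.09×4 = 37.2900
Strategy Q: R₀ = 0.73×0 + 0.38×8 + 0.20×12 + 0.11×23 + 0.05×19 = 8.9200
Highest R₀: strategy P with 37.2900.

37.29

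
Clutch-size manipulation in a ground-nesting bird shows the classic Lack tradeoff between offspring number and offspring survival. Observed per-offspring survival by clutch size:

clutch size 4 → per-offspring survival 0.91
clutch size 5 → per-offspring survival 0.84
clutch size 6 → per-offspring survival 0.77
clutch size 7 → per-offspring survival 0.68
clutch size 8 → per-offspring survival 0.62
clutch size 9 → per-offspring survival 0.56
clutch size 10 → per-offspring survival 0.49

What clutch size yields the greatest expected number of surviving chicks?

9

Expected surviving chicks = c × s(c):
  c=4: 4 × 0.91 = 3.640
  c=5: 5 × 0.84 = 4.200
  c=6: 6 × 0.77 = 4.620
  c=7: 7 × 0.68 = 4.760
  c=8: 8 × 0.62 = 4.960
  c=9: 9 × 0.56 = 5.040
  c=10: 10 × 0.49 = 4.900
Maximum at c = 9 (5.040 surviving chicks).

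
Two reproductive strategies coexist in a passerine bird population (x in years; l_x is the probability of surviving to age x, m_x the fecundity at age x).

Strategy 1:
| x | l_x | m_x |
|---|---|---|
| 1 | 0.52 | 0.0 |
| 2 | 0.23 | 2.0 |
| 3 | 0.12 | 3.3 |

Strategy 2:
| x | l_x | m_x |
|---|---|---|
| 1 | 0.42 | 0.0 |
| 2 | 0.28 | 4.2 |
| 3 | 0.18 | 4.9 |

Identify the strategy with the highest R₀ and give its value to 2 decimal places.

2.06

Strategy 1: R₀ = 0.52×0.0 + 0.23×2.0 + 0.12×3.3 = 0.8560
Strategy 2: R₀ = 0.42×0.0 + 0.28×4.2 + 0.18×4.9 = 2.0580
Highest R₀: strategy 2 with 2.0580.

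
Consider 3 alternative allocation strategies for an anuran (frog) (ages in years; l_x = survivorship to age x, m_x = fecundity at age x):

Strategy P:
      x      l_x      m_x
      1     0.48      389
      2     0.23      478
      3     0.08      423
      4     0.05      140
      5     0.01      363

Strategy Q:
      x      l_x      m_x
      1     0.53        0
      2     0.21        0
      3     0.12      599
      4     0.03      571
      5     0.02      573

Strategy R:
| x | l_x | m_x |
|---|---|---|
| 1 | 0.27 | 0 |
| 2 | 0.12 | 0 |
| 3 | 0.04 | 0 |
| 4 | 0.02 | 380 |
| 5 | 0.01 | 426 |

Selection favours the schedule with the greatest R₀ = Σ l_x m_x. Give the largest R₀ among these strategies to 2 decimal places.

Strategy P: R₀ = 0.48×389 + 0.23×478 + 0.08×423 + 0.05×140 + 0.01×363 = 341.1300
Strategy Q: R₀ = 0.53×0 + 0.21×0 + 0.12×599 + 0.03×571 + 0.02×573 = 100.4700
Strategy R: R₀ = 0.27×0 + 0.12×0 + 0.04×0 + 0.02×380 + 0.01×426 = 11.8600
Highest R₀: strategy P with 341.1300.

341.13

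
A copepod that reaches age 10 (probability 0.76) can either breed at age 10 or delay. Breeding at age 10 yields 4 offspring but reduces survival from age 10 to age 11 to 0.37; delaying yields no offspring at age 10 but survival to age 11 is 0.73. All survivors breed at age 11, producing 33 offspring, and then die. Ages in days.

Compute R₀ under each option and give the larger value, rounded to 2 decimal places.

18.31

breed at age 10: R₀ = 0.76 × (4 + 0.37 × 33) = 0.76 × 16.2100 = 12.3196
delay to age 11: R₀ = 0.76 × (0.73 × 33) = 0.76 × 24.0900 = 18.3084
Higher: delay to age 11 (18.3084).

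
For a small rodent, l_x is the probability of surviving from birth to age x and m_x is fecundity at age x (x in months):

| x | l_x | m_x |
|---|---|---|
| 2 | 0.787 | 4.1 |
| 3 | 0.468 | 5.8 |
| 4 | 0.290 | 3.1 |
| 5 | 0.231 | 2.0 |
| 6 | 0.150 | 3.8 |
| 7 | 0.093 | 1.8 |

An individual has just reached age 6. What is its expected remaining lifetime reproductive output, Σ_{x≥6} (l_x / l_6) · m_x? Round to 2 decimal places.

4.92

l_6 = 0.150. Conditional survival from age 6 to x is l_x / l_6.
  x=6: (0.150/0.150) × 3.8 = 3.8000
  x=7: (0.093/0.150) × 1.8 = 1.1160
Sum = 3.8000 + 1.1160 = 4.9160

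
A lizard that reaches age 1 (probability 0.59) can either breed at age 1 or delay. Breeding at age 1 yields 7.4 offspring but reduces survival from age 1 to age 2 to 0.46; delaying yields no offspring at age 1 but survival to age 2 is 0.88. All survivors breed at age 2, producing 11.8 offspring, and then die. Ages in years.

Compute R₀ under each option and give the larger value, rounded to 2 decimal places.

breed at age 1: R₀ = 0.59 × (7.4 + 0.46 × 11.8) = 0.59 × 12.8280 = 7.5685
delay to age 2: R₀ = 0.59 × (0.88 × 11.8) = 0.59 × 10.3840 = 6.1266
Higher: breed at age 1 (7.5685).

7.57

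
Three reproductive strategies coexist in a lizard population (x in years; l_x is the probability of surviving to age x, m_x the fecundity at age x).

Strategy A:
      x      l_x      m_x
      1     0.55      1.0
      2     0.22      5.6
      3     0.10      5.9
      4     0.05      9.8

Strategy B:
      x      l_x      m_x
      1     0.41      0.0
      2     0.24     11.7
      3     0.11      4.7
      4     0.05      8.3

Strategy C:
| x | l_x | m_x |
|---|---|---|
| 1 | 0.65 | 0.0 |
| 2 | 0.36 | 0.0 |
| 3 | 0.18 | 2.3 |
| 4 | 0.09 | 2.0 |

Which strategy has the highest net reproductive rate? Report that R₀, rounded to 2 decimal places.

3.74

Strategy A: R₀ = 0.55×1.0 + 0.22×5.6 + 0.10×5.9 + 0.05×9.8 = 2.8620
Strategy B: R₀ = 0.41×0.0 + 0.24×11.7 + 0.11×4.7 + 0.05×8.3 = 3.7400
Strategy C: R₀ = 0.65×0.0 + 0.36×0.0 + 0.18×2.3 + 0.09×2.0 = 0.5940
Highest R₀: strategy B with 3.7400.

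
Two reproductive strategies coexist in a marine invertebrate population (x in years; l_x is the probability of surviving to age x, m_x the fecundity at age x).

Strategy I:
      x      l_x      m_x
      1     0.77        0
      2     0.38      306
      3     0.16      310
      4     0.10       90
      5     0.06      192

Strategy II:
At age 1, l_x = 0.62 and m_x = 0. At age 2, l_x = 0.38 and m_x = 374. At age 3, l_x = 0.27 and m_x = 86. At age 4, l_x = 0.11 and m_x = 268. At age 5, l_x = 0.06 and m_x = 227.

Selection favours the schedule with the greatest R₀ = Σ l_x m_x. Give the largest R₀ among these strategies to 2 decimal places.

208.44

Strategy I: R₀ = 0.77×0 + 0.38×306 + 0.16×310 + 0.10×90 + 0.06×192 = 186.4000
Strategy II: R₀ = 0.62×0 + 0.38×374 + 0.27×86 + 0.11×268 + 0.06×227 = 208.4400
Highest R₀: strategy II with 208.4400.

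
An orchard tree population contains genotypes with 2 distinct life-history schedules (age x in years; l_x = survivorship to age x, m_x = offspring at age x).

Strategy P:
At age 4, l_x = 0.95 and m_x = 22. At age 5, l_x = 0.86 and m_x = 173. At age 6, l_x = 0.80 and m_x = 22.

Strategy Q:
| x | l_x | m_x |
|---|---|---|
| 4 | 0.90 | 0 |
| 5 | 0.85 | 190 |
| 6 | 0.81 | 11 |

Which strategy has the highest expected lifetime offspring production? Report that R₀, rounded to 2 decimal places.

Strategy P: R₀ = 0.95×22 + 0.86×173 + 0.80×22 = 187.2800
Strategy Q: R₀ = 0.90×0 + 0.85×190 + 0.81×11 = 170.4100
Highest R₀: strategy P with 187.2800.

187.28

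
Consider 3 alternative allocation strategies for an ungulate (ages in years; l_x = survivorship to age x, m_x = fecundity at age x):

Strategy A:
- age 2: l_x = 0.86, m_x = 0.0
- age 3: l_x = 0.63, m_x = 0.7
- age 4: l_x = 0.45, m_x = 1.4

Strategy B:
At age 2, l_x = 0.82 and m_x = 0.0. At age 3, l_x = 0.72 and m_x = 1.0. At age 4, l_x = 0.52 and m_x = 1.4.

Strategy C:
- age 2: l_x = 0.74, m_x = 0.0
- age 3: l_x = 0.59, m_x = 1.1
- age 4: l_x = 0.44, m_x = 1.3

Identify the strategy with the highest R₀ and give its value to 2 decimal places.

1.45

Strategy A: R₀ = 0.86×0.0 + 0.63×0.7 + 0.45×1.4 = 1.0710
Strategy B: R₀ = 0.82×0.0 + 0.72×1.0 + 0.52×1.4 = 1.4480
Strategy C: R₀ = 0.74×0.0 + 0.59×1.1 + 0.44×1.3 = 1.2210
Highest R₀: strategy B with 1.4480.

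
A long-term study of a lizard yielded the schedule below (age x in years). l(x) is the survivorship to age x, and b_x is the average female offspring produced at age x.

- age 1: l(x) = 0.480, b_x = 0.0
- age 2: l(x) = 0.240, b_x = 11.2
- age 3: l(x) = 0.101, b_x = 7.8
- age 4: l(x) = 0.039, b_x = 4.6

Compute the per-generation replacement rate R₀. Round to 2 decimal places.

3.66

R₀ = Σ l(x) b_x:
  age 1: 0.480 × 0.0 = 0.0000
  age 2: 0.240 × 11.2 = 2.6880
  age 3: 0.101 × 7.8 = 0.7878
  age 4: 0.039 × 4.6 = 0.1794
R₀ = 0.0000 + 2.6880 + 0.7878 + 0.1794 = 3.6552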